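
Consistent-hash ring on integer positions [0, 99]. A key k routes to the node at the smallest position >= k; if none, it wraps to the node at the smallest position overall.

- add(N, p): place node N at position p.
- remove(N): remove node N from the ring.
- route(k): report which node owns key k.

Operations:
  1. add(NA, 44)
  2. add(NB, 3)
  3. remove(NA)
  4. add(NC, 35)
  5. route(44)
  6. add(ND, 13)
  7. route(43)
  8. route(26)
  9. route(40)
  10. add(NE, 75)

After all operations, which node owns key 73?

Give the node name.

Op 1: add NA@44 -> ring=[44:NA]
Op 2: add NB@3 -> ring=[3:NB,44:NA]
Op 3: remove NA -> ring=[3:NB]
Op 4: add NC@35 -> ring=[3:NB,35:NC]
Op 5: route key 44: none >= 44, wrap to smallest pos 3 -> NB
Op 6: add ND@13 -> ring=[3:NB,13:ND,35:NC]
Op 7: route key 43: none >= 43, wrap to smallest pos 3 -> NB
Op 8: route key 26: smallest pos >= 26 is 35 -> NC
Op 9: route key 40: none >= 40, wrap to smallest pos 3 -> NB
Op 10: add NE@75 -> ring=[3:NB,13:ND,35:NC,75:NE]
Final route key 73: smallest pos >= 73 is 75 -> NE

Answer: NE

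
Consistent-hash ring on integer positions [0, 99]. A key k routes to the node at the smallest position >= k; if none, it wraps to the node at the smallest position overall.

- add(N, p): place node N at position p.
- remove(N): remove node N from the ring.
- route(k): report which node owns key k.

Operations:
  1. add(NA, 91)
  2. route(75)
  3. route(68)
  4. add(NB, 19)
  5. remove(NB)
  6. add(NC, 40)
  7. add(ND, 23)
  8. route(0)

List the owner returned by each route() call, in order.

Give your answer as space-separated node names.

Answer: NA NA ND

Derivation:
Op 1: add NA@91 -> ring=[91:NA]
Op 2: route key 75: smallest pos >= 75 is 91 -> NA
Op 3: route key 68: smallest pos >= 68 is 91 -> NA
Op 4: add NB@19 -> ring=[19:NB,91:NA]
Op 5: remove NB -> ring=[91:NA]
Op 6: add NC@40 -> ring=[40:NC,91:NA]
Op 7: add ND@23 -> ring=[23:ND,40:NC,91:NA]
Op 8: route key 0: smallest pos >= 0 is 23 -> ND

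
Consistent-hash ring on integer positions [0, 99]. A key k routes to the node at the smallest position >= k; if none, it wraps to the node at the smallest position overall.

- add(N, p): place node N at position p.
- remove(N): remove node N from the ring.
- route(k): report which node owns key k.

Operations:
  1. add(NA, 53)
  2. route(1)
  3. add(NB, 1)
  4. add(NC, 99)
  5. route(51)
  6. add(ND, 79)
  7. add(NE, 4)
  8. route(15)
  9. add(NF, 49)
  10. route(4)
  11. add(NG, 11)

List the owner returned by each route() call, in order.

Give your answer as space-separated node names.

Answer: NA NA NA NE

Derivation:
Op 1: add NA@53 -> ring=[53:NA]
Op 2: route key 1: smallest pos >= 1 is 53 -> NA
Op 3: add NB@1 -> ring=[1:NB,53:NA]
Op 4: add NC@99 -> ring=[1:NB,53:NA,99:NC]
Op 5: route key 51: smallest pos >= 51 is 53 -> NA
Op 6: add ND@79 -> ring=[1:NB,53:NA,79:ND,99:NC]
Op 7: add NE@4 -> ring=[1:NB,4:NE,53:NA,79:ND,99:NC]
Op 8: route key 15: smallest pos >= 15 is 53 -> NA
Op 9: add NF@49 -> ring=[1:NB,4:NE,49:NF,53:NA,79:ND,99:NC]
Op 10: route key 4: smallest pos >= 4 is 4 -> NE
Op 11: add NG@11 -> ring=[1:NB,4:NE,11:NG,49:NF,53:NA,79:ND,99:NC]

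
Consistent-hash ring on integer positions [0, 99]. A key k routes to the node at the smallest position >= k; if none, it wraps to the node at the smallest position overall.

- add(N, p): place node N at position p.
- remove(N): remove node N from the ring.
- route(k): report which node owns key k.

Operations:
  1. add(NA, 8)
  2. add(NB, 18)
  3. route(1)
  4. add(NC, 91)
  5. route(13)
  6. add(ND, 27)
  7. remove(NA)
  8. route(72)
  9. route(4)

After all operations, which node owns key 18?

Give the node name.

Op 1: add NA@8 -> ring=[8:NA]
Op 2: add NB@18 -> ring=[8:NA,18:NB]
Op 3: route key 1: smallest pos >= 1 is 8 -> NA
Op 4: add NC@91 -> ring=[8:NA,18:NB,91:NC]
Op 5: route key 13: smallest pos >= 13 is 18 -> NB
Op 6: add ND@27 -> ring=[8:NA,18:NB,27:ND,91:NC]
Op 7: remove NA -> ring=[18:NB,27:ND,91:NC]
Op 8: route key 72: smallest pos >= 72 is 91 -> NC
Op 9: route key 4: smallest pos >= 4 is 18 -> NB
Final route key 18: smallest pos >= 18 is 18 -> NB

Answer: NB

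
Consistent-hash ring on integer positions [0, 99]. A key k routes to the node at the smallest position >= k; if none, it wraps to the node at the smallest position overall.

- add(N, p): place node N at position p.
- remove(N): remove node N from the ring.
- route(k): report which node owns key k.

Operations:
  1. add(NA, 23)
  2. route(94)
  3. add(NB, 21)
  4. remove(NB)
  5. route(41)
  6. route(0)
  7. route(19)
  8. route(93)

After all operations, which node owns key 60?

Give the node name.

Op 1: add NA@23 -> ring=[23:NA]
Op 2: route key 94: none >= 94, wrap to smallest pos 23 -> NA
Op 3: add NB@21 -> ring=[21:NB,23:NA]
Op 4: remove NB -> ring=[23:NA]
Op 5: route key 41: none >= 41, wrap to smallest pos 23 -> NA
Op 6: route key 0: smallest pos >= 0 is 23 -> NA
Op 7: route key 19: smallest pos >= 19 is 23 -> NA
Op 8: route key 93: none >= 93, wrap to smallest pos 23 -> NA
Final route key 60: none >= 60, wrap to smallest pos 23 -> NA

Answer: NA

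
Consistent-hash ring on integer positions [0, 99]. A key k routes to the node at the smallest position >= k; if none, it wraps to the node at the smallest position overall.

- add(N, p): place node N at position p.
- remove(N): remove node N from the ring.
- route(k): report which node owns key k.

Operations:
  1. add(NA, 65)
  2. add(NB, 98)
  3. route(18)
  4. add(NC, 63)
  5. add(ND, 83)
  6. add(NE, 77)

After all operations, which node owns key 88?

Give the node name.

Answer: NB

Derivation:
Op 1: add NA@65 -> ring=[65:NA]
Op 2: add NB@98 -> ring=[65:NA,98:NB]
Op 3: route key 18: smallest pos >= 18 is 65 -> NA
Op 4: add NC@63 -> ring=[63:NC,65:NA,98:NB]
Op 5: add ND@83 -> ring=[63:NC,65:NA,83:ND,98:NB]
Op 6: add NE@77 -> ring=[63:NC,65:NA,77:NE,83:ND,98:NB]
Final route key 88: smallest pos >= 88 is 98 -> NB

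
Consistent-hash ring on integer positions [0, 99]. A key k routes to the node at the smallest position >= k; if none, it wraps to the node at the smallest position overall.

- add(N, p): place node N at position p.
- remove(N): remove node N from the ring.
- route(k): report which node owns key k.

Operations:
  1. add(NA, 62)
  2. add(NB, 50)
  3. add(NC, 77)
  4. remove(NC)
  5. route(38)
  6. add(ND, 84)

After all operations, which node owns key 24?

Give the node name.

Op 1: add NA@62 -> ring=[62:NA]
Op 2: add NB@50 -> ring=[50:NB,62:NA]
Op 3: add NC@77 -> ring=[50:NB,62:NA,77:NC]
Op 4: remove NC -> ring=[50:NB,62:NA]
Op 5: route key 38: smallest pos >= 38 is 50 -> NB
Op 6: add ND@84 -> ring=[50:NB,62:NA,84:ND]
Final route key 24: smallest pos >= 24 is 50 -> NB

Answer: NB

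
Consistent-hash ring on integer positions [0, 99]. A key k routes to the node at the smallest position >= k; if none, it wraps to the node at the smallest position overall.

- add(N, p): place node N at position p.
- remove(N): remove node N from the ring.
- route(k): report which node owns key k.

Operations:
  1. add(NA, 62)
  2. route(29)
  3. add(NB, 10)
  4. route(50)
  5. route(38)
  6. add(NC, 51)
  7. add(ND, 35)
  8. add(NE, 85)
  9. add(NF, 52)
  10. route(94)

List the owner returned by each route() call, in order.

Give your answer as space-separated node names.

Answer: NA NA NA NB

Derivation:
Op 1: add NA@62 -> ring=[62:NA]
Op 2: route key 29: smallest pos >= 29 is 62 -> NA
Op 3: add NB@10 -> ring=[10:NB,62:NA]
Op 4: route key 50: smallest pos >= 50 is 62 -> NA
Op 5: route key 38: smallest pos >= 38 is 62 -> NA
Op 6: add NC@51 -> ring=[10:NB,51:NC,62:NA]
Op 7: add ND@35 -> ring=[10:NB,35:ND,51:NC,62:NA]
Op 8: add NE@85 -> ring=[10:NB,35:ND,51:NC,62:NA,85:NE]
Op 9: add NF@52 -> ring=[10:NB,35:ND,51:NC,52:NF,62:NA,85:NE]
Op 10: route key 94: none >= 94, wrap to smallest pos 10 -> NB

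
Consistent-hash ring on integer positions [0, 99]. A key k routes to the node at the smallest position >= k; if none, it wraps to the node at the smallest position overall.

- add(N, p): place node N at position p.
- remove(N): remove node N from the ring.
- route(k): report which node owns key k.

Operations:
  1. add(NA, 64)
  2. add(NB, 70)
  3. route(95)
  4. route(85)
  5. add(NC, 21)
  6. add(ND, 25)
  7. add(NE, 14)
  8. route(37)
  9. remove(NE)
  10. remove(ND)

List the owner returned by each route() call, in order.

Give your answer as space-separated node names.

Answer: NA NA NA

Derivation:
Op 1: add NA@64 -> ring=[64:NA]
Op 2: add NB@70 -> ring=[64:NA,70:NB]
Op 3: route key 95: none >= 95, wrap to smallest pos 64 -> NA
Op 4: route key 85: none >= 85, wrap to smallest pos 64 -> NA
Op 5: add NC@21 -> ring=[21:NC,64:NA,70:NB]
Op 6: add ND@25 -> ring=[21:NC,25:ND,64:NA,70:NB]
Op 7: add NE@14 -> ring=[14:NE,21:NC,25:ND,64:NA,70:NB]
Op 8: route key 37: smallest pos >= 37 is 64 -> NA
Op 9: remove NE -> ring=[21:NC,25:ND,64:NA,70:NB]
Op 10: remove ND -> ring=[21:NC,64:NA,70:NB]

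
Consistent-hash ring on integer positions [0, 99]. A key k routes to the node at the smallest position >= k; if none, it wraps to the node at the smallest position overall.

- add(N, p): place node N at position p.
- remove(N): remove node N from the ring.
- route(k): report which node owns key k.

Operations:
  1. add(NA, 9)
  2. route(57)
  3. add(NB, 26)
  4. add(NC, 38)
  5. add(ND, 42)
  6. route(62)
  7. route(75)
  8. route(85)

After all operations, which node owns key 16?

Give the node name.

Answer: NB

Derivation:
Op 1: add NA@9 -> ring=[9:NA]
Op 2: route key 57: none >= 57, wrap to smallest pos 9 -> NA
Op 3: add NB@26 -> ring=[9:NA,26:NB]
Op 4: add NC@38 -> ring=[9:NA,26:NB,38:NC]
Op 5: add ND@42 -> ring=[9:NA,26:NB,38:NC,42:ND]
Op 6: route key 62: none >= 62, wrap to smallest pos 9 -> NA
Op 7: route key 75: none >= 75, wrap to smallest pos 9 -> NA
Op 8: route key 85: none >= 85, wrap to smallest pos 9 -> NA
Final route key 16: smallest pos >= 16 is 26 -> NB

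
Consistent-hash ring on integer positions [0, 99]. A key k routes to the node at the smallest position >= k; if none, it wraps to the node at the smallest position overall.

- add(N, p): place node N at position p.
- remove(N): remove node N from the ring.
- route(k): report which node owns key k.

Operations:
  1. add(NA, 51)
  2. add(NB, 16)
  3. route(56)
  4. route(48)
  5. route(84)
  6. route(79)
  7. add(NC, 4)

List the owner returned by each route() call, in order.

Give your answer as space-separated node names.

Op 1: add NA@51 -> ring=[51:NA]
Op 2: add NB@16 -> ring=[16:NB,51:NA]
Op 3: route key 56: none >= 56, wrap to smallest pos 16 -> NB
Op 4: route key 48: smallest pos >= 48 is 51 -> NA
Op 5: route key 84: none >= 84, wrap to smallest pos 16 -> NB
Op 6: route key 79: none >= 79, wrap to smallest pos 16 -> NB
Op 7: add NC@4 -> ring=[4:NC,16:NB,51:NA]

Answer: NB NA NB NB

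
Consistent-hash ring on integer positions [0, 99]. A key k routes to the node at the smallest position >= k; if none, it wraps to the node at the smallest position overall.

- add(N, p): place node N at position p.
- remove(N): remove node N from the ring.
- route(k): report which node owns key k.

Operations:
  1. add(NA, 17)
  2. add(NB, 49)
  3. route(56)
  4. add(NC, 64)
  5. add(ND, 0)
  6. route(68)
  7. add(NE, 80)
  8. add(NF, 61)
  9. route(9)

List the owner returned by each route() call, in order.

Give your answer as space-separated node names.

Answer: NA ND NA

Derivation:
Op 1: add NA@17 -> ring=[17:NA]
Op 2: add NB@49 -> ring=[17:NA,49:NB]
Op 3: route key 56: none >= 56, wrap to smallest pos 17 -> NA
Op 4: add NC@64 -> ring=[17:NA,49:NB,64:NC]
Op 5: add ND@0 -> ring=[0:ND,17:NA,49:NB,64:NC]
Op 6: route key 68: none >= 68, wrap to smallest pos 0 -> ND
Op 7: add NE@80 -> ring=[0:ND,17:NA,49:NB,64:NC,80:NE]
Op 8: add NF@61 -> ring=[0:ND,17:NA,49:NB,61:NF,64:NC,80:NE]
Op 9: route key 9: smallest pos >= 9 is 17 -> NA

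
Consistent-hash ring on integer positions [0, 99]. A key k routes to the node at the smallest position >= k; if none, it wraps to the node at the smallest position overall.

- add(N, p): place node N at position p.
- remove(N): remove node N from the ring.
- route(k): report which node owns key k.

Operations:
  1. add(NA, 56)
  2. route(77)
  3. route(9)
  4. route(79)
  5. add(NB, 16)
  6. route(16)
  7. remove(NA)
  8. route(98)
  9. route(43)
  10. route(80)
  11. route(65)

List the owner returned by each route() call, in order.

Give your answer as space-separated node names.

Op 1: add NA@56 -> ring=[56:NA]
Op 2: route key 77: none >= 77, wrap to smallest pos 56 -> NA
Op 3: route key 9: smallest pos >= 9 is 56 -> NA
Op 4: route key 79: none >= 79, wrap to smallest pos 56 -> NA
Op 5: add NB@16 -> ring=[16:NB,56:NA]
Op 6: route key 16: smallest pos >= 16 is 16 -> NB
Op 7: remove NA -> ring=[16:NB]
Op 8: route key 98: none >= 98, wrap to smallest pos 16 -> NB
Op 9: route key 43: none >= 43, wrap to smallest pos 16 -> NB
Op 10: route key 80: none >= 80, wrap to smallest pos 16 -> NB
Op 11: route key 65: none >= 65, wrap to smallest pos 16 -> NB

Answer: NA NA NA NB NB NB NB NB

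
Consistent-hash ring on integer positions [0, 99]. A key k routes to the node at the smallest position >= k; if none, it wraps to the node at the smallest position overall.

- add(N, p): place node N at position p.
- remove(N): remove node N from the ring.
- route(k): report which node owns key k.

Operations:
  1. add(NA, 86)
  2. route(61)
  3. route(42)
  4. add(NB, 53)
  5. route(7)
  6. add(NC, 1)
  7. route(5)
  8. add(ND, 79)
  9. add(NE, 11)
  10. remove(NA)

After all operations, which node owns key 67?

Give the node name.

Answer: ND

Derivation:
Op 1: add NA@86 -> ring=[86:NA]
Op 2: route key 61: smallest pos >= 61 is 86 -> NA
Op 3: route key 42: smallest pos >= 42 is 86 -> NA
Op 4: add NB@53 -> ring=[53:NB,86:NA]
Op 5: route key 7: smallest pos >= 7 is 53 -> NB
Op 6: add NC@1 -> ring=[1:NC,53:NB,86:NA]
Op 7: route key 5: smallest pos >= 5 is 53 -> NB
Op 8: add ND@79 -> ring=[1:NC,53:NB,79:ND,86:NA]
Op 9: add NE@11 -> ring=[1:NC,11:NE,53:NB,79:ND,86:NA]
Op 10: remove NA -> ring=[1:NC,11:NE,53:NB,79:ND]
Final route key 67: smallest pos >= 67 is 79 -> ND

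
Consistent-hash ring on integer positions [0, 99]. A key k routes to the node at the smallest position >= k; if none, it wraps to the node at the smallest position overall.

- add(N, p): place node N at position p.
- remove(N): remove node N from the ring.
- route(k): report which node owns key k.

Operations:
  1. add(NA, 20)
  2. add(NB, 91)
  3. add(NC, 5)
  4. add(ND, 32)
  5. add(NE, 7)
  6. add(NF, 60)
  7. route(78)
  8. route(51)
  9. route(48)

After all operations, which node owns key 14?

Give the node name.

Answer: NA

Derivation:
Op 1: add NA@20 -> ring=[20:NA]
Op 2: add NB@91 -> ring=[20:NA,91:NB]
Op 3: add NC@5 -> ring=[5:NC,20:NA,91:NB]
Op 4: add ND@32 -> ring=[5:NC,20:NA,32:ND,91:NB]
Op 5: add NE@7 -> ring=[5:NC,7:NE,20:NA,32:ND,91:NB]
Op 6: add NF@60 -> ring=[5:NC,7:NE,20:NA,32:ND,60:NF,91:NB]
Op 7: route key 78: smallest pos >= 78 is 91 -> NB
Op 8: route key 51: smallest pos >= 51 is 60 -> NF
Op 9: route key 48: smallest pos >= 48 is 60 -> NF
Final route key 14: smallest pos >= 14 is 20 -> NA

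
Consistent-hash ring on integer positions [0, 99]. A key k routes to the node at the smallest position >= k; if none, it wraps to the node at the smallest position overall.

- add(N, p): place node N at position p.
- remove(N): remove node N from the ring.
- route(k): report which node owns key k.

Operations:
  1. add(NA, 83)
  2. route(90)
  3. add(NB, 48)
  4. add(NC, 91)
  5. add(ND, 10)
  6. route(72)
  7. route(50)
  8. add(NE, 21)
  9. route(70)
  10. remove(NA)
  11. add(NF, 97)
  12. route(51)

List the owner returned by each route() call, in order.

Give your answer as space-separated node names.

Answer: NA NA NA NA NC

Derivation:
Op 1: add NA@83 -> ring=[83:NA]
Op 2: route key 90: none >= 90, wrap to smallest pos 83 -> NA
Op 3: add NB@48 -> ring=[48:NB,83:NA]
Op 4: add NC@91 -> ring=[48:NB,83:NA,91:NC]
Op 5: add ND@10 -> ring=[10:ND,48:NB,83:NA,91:NC]
Op 6: route key 72: smallest pos >= 72 is 83 -> NA
Op 7: route key 50: smallest pos >= 50 is 83 -> NA
Op 8: add NE@21 -> ring=[10:ND,21:NE,48:NB,83:NA,91:NC]
Op 9: route key 70: smallest pos >= 70 is 83 -> NA
Op 10: remove NA -> ring=[10:ND,21:NE,48:NB,91:NC]
Op 11: add NF@97 -> ring=[10:ND,21:NE,48:NB,91:NC,97:NF]
Op 12: route key 51: smallest pos >= 51 is 91 -> NC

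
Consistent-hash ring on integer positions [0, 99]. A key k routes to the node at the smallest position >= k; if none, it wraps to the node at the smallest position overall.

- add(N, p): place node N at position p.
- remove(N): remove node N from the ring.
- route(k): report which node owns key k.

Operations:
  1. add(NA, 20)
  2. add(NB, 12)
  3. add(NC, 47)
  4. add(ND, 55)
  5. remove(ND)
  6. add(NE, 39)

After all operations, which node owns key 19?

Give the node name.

Op 1: add NA@20 -> ring=[20:NA]
Op 2: add NB@12 -> ring=[12:NB,20:NA]
Op 3: add NC@47 -> ring=[12:NB,20:NA,47:NC]
Op 4: add ND@55 -> ring=[12:NB,20:NA,47:NC,55:ND]
Op 5: remove ND -> ring=[12:NB,20:NA,47:NC]
Op 6: add NE@39 -> ring=[12:NB,20:NA,39:NE,47:NC]
Final route key 19: smallest pos >= 19 is 20 -> NA

Answer: NA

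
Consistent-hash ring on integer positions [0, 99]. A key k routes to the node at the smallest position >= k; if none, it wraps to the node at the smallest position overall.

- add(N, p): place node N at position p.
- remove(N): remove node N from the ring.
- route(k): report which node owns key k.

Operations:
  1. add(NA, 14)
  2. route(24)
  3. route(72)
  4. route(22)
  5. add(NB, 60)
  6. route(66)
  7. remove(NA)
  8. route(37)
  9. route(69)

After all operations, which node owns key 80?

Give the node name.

Op 1: add NA@14 -> ring=[14:NA]
Op 2: route key 24: none >= 24, wrap to smallest pos 14 -> NA
Op 3: route key 72: none >= 72, wrap to smallest pos 14 -> NA
Op 4: route key 22: none >= 22, wrap to smallest pos 14 -> NA
Op 5: add NB@60 -> ring=[14:NA,60:NB]
Op 6: route key 66: none >= 66, wrap to smallest pos 14 -> NA
Op 7: remove NA -> ring=[60:NB]
Op 8: route key 37: smallest pos >= 37 is 60 -> NB
Op 9: route key 69: none >= 69, wrap to smallest pos 60 -> NB
Final route key 80: none >= 80, wrap to smallest pos 60 -> NB

Answer: NB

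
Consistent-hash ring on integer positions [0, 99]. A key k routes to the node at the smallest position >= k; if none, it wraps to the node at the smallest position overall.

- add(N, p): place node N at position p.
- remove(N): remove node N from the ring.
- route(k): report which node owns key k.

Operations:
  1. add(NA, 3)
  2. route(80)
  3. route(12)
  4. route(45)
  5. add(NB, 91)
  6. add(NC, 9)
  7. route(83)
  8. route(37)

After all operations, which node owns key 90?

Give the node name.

Answer: NB

Derivation:
Op 1: add NA@3 -> ring=[3:NA]
Op 2: route key 80: none >= 80, wrap to smallest pos 3 -> NA
Op 3: route key 12: none >= 12, wrap to smallest pos 3 -> NA
Op 4: route key 45: none >= 45, wrap to smallest pos 3 -> NA
Op 5: add NB@91 -> ring=[3:NA,91:NB]
Op 6: add NC@9 -> ring=[3:NA,9:NC,91:NB]
Op 7: route key 83: smallest pos >= 83 is 91 -> NB
Op 8: route key 37: smallest pos >= 37 is 91 -> NB
Final route key 90: smallest pos >= 90 is 91 -> NB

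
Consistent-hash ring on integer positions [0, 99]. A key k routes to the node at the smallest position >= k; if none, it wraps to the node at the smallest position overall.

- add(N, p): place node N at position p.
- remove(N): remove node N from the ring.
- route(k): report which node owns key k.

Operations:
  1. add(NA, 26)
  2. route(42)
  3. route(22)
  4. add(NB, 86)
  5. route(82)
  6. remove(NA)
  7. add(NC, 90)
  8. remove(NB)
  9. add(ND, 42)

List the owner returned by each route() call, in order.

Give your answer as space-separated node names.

Op 1: add NA@26 -> ring=[26:NA]
Op 2: route key 42: none >= 42, wrap to smallest pos 26 -> NA
Op 3: route key 22: smallest pos >= 22 is 26 -> NA
Op 4: add NB@86 -> ring=[26:NA,86:NB]
Op 5: route key 82: smallest pos >= 82 is 86 -> NB
Op 6: remove NA -> ring=[86:NB]
Op 7: add NC@90 -> ring=[86:NB,90:NC]
Op 8: remove NB -> ring=[90:NC]
Op 9: add ND@42 -> ring=[42:ND,90:NC]

Answer: NA NA NB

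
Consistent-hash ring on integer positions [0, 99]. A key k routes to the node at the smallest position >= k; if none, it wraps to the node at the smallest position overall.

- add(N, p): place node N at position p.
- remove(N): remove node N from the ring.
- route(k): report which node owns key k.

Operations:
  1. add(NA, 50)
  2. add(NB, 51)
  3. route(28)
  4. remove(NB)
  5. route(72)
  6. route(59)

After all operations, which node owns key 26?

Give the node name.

Op 1: add NA@50 -> ring=[50:NA]
Op 2: add NB@51 -> ring=[50:NA,51:NB]
Op 3: route key 28: smallest pos >= 28 is 50 -> NA
Op 4: remove NB -> ring=[50:NA]
Op 5: route key 72: none >= 72, wrap to smallest pos 50 -> NA
Op 6: route key 59: none >= 59, wrap to smallest pos 50 -> NA
Final route key 26: smallest pos >= 26 is 50 -> NA

Answer: NA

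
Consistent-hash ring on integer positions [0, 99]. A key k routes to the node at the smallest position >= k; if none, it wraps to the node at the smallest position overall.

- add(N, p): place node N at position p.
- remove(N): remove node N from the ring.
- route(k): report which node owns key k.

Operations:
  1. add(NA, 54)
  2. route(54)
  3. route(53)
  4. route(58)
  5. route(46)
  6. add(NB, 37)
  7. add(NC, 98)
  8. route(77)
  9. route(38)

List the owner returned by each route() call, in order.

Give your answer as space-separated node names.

Op 1: add NA@54 -> ring=[54:NA]
Op 2: route key 54: smallest pos >= 54 is 54 -> NA
Op 3: route key 53: smallest pos >= 53 is 54 -> NA
Op 4: route key 58: none >= 58, wrap to smallest pos 54 -> NA
Op 5: route key 46: smallest pos >= 46 is 54 -> NA
Op 6: add NB@37 -> ring=[37:NB,54:NA]
Op 7: add NC@98 -> ring=[37:NB,54:NA,98:NC]
Op 8: route key 77: smallest pos >= 77 is 98 -> NC
Op 9: route key 38: smallest pos >= 38 is 54 -> NA

Answer: NA NA NA NA NC NA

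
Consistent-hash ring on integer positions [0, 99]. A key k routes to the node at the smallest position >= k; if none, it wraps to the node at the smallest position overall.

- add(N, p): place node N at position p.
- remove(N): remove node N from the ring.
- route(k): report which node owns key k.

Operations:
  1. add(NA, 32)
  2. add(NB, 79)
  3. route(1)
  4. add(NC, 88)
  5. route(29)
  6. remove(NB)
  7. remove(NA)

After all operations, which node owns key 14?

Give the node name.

Op 1: add NA@32 -> ring=[32:NA]
Op 2: add NB@79 -> ring=[32:NA,79:NB]
Op 3: route key 1: smallest pos >= 1 is 32 -> NA
Op 4: add NC@88 -> ring=[32:NA,79:NB,88:NC]
Op 5: route key 29: smallest pos >= 29 is 32 -> NA
Op 6: remove NB -> ring=[32:NA,88:NC]
Op 7: remove NA -> ring=[88:NC]
Final route key 14: smallest pos >= 14 is 88 -> NC

Answer: NC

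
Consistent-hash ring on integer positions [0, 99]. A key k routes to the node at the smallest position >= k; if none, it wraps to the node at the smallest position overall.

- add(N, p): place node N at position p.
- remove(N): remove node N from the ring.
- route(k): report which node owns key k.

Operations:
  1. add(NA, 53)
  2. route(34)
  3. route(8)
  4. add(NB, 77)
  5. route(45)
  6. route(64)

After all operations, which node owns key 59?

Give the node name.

Op 1: add NA@53 -> ring=[53:NA]
Op 2: route key 34: smallest pos >= 34 is 53 -> NA
Op 3: route key 8: smallest pos >= 8 is 53 -> NA
Op 4: add NB@77 -> ring=[53:NA,77:NB]
Op 5: route key 45: smallest pos >= 45 is 53 -> NA
Op 6: route key 64: smallest pos >= 64 is 77 -> NB
Final route key 59: smallest pos >= 59 is 77 -> NB

Answer: NB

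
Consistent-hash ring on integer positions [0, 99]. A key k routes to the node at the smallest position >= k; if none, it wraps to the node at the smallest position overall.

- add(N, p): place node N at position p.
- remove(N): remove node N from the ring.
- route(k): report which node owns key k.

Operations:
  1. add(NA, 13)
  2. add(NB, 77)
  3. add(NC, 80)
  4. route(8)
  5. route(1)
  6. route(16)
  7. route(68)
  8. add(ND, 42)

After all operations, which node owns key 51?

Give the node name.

Op 1: add NA@13 -> ring=[13:NA]
Op 2: add NB@77 -> ring=[13:NA,77:NB]
Op 3: add NC@80 -> ring=[13:NA,77:NB,80:NC]
Op 4: route key 8: smallest pos >= 8 is 13 -> NA
Op 5: route key 1: smallest pos >= 1 is 13 -> NA
Op 6: route key 16: smallest pos >= 16 is 77 -> NB
Op 7: route key 68: smallest pos >= 68 is 77 -> NB
Op 8: add ND@42 -> ring=[13:NA,42:ND,77:NB,80:NC]
Final route key 51: smallest pos >= 51 is 77 -> NB

Answer: NB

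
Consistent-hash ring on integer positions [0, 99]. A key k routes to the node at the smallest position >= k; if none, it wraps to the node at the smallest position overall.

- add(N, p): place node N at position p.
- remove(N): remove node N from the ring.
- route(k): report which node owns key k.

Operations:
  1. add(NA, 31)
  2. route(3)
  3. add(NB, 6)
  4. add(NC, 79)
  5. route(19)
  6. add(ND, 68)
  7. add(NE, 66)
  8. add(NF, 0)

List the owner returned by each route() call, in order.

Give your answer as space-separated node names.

Answer: NA NA

Derivation:
Op 1: add NA@31 -> ring=[31:NA]
Op 2: route key 3: smallest pos >= 3 is 31 -> NA
Op 3: add NB@6 -> ring=[6:NB,31:NA]
Op 4: add NC@79 -> ring=[6:NB,31:NA,79:NC]
Op 5: route key 19: smallest pos >= 19 is 31 -> NA
Op 6: add ND@68 -> ring=[6:NB,31:NA,68:ND,79:NC]
Op 7: add NE@66 -> ring=[6:NB,31:NA,66:NE,68:ND,79:NC]
Op 8: add NF@0 -> ring=[0:NF,6:NB,31:NA,66:NE,68:ND,79:NC]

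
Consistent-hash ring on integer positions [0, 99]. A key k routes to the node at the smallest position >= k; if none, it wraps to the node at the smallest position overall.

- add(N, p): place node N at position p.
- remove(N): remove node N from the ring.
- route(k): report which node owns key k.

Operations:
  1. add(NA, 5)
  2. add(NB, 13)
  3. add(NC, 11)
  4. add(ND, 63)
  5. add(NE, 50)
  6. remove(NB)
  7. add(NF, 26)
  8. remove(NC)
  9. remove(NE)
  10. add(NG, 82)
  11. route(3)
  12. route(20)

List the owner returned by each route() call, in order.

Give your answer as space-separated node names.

Op 1: add NA@5 -> ring=[5:NA]
Op 2: add NB@13 -> ring=[5:NA,13:NB]
Op 3: add NC@11 -> ring=[5:NA,11:NC,13:NB]
Op 4: add ND@63 -> ring=[5:NA,11:NC,13:NB,63:ND]
Op 5: add NE@50 -> ring=[5:NA,11:NC,13:NB,50:NE,63:ND]
Op 6: remove NB -> ring=[5:NA,11:NC,50:NE,63:ND]
Op 7: add NF@26 -> ring=[5:NA,11:NC,26:NF,50:NE,63:ND]
Op 8: remove NC -> ring=[5:NA,26:NF,50:NE,63:ND]
Op 9: remove NE -> ring=[5:NA,26:NF,63:ND]
Op 10: add NG@82 -> ring=[5:NA,26:NF,63:ND,82:NG]
Op 11: route key 3: smallest pos >= 3 is 5 -> NA
Op 12: route key 20: smallest pos >= 20 is 26 -> NF

Answer: NA NF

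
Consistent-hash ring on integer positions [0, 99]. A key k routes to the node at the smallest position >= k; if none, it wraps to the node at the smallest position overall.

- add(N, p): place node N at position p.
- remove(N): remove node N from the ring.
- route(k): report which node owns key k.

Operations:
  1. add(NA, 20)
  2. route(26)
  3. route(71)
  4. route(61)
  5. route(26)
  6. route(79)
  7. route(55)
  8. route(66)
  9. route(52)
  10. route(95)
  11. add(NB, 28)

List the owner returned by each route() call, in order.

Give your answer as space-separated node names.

Answer: NA NA NA NA NA NA NA NA NA

Derivation:
Op 1: add NA@20 -> ring=[20:NA]
Op 2: route key 26: none >= 26, wrap to smallest pos 20 -> NA
Op 3: route key 71: none >= 71, wrap to smallest pos 20 -> NA
Op 4: route key 61: none >= 61, wrap to smallest pos 20 -> NA
Op 5: route key 26: none >= 26, wrap to smallest pos 20 -> NA
Op 6: route key 79: none >= 79, wrap to smallest pos 20 -> NA
Op 7: route key 55: none >= 55, wrap to smallest pos 20 -> NA
Op 8: route key 66: none >= 66, wrap to smallest pos 20 -> NA
Op 9: route key 52: none >= 52, wrap to smallest pos 20 -> NA
Op 10: route key 95: none >= 95, wrap to smallest pos 20 -> NA
Op 11: add NB@28 -> ring=[20:NA,28:NB]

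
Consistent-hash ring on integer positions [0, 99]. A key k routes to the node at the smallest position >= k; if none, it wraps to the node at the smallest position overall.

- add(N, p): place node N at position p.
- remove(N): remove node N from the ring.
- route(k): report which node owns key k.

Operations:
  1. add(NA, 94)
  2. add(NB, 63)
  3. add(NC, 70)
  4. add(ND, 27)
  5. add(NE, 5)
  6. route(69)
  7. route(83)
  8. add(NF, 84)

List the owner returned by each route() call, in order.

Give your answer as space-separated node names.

Answer: NC NA

Derivation:
Op 1: add NA@94 -> ring=[94:NA]
Op 2: add NB@63 -> ring=[63:NB,94:NA]
Op 3: add NC@70 -> ring=[63:NB,70:NC,94:NA]
Op 4: add ND@27 -> ring=[27:ND,63:NB,70:NC,94:NA]
Op 5: add NE@5 -> ring=[5:NE,27:ND,63:NB,70:NC,94:NA]
Op 6: route key 69: smallest pos >= 69 is 70 -> NC
Op 7: route key 83: smallest pos >= 83 is 94 -> NA
Op 8: add NF@84 -> ring=[5:NE,27:ND,63:NB,70:NC,84:NF,94:NA]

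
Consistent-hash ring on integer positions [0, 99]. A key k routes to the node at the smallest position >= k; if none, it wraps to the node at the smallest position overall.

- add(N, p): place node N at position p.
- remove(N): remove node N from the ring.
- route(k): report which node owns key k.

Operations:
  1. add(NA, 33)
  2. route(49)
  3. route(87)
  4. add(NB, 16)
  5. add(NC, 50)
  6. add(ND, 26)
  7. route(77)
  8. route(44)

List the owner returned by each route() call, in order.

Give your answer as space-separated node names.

Op 1: add NA@33 -> ring=[33:NA]
Op 2: route key 49: none >= 49, wrap to smallest pos 33 -> NA
Op 3: route key 87: none >= 87, wrap to smallest pos 33 -> NA
Op 4: add NB@16 -> ring=[16:NB,33:NA]
Op 5: add NC@50 -> ring=[16:NB,33:NA,50:NC]
Op 6: add ND@26 -> ring=[16:NB,26:ND,33:NA,50:NC]
Op 7: route key 77: none >= 77, wrap to smallest pos 16 -> NB
Op 8: route key 44: smallest pos >= 44 is 50 -> NC

Answer: NA NA NB NC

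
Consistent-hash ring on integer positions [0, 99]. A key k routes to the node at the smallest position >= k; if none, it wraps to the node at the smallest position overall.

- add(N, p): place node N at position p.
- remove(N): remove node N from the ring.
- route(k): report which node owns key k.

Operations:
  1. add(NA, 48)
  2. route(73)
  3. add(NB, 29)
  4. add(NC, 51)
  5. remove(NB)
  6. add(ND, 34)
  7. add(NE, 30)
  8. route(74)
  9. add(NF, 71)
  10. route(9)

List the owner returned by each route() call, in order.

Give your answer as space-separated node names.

Answer: NA NE NE

Derivation:
Op 1: add NA@48 -> ring=[48:NA]
Op 2: route key 73: none >= 73, wrap to smallest pos 48 -> NA
Op 3: add NB@29 -> ring=[29:NB,48:NA]
Op 4: add NC@51 -> ring=[29:NB,48:NA,51:NC]
Op 5: remove NB -> ring=[48:NA,51:NC]
Op 6: add ND@34 -> ring=[34:ND,48:NA,51:NC]
Op 7: add NE@30 -> ring=[30:NE,34:ND,48:NA,51:NC]
Op 8: route key 74: none >= 74, wrap to smallest pos 30 -> NE
Op 9: add NF@71 -> ring=[30:NE,34:ND,48:NA,51:NC,71:NF]
Op 10: route key 9: smallest pos >= 9 is 30 -> NE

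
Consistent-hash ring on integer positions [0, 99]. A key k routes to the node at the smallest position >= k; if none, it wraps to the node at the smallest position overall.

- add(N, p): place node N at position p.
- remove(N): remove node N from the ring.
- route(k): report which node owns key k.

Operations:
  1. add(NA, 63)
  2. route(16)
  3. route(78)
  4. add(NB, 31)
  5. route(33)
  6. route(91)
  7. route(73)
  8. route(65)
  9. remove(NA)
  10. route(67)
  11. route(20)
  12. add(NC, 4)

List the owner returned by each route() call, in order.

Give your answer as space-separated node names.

Answer: NA NA NA NB NB NB NB NB

Derivation:
Op 1: add NA@63 -> ring=[63:NA]
Op 2: route key 16: smallest pos >= 16 is 63 -> NA
Op 3: route key 78: none >= 78, wrap to smallest pos 63 -> NA
Op 4: add NB@31 -> ring=[31:NB,63:NA]
Op 5: route key 33: smallest pos >= 33 is 63 -> NA
Op 6: route key 91: none >= 91, wrap to smallest pos 31 -> NB
Op 7: route key 73: none >= 73, wrap to smallest pos 31 -> NB
Op 8: route key 65: none >= 65, wrap to smallest pos 31 -> NB
Op 9: remove NA -> ring=[31:NB]
Op 10: route key 67: none >= 67, wrap to smallest pos 31 -> NB
Op 11: route key 20: smallest pos >= 20 is 31 -> NB
Op 12: add NC@4 -> ring=[4:NC,31:NB]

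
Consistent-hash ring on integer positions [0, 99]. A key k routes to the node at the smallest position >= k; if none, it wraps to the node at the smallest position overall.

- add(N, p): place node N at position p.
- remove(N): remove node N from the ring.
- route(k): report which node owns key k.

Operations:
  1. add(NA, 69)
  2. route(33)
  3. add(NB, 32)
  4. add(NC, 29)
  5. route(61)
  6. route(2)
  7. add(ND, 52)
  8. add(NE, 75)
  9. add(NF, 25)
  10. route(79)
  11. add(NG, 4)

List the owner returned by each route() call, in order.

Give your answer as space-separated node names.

Answer: NA NA NC NF

Derivation:
Op 1: add NA@69 -> ring=[69:NA]
Op 2: route key 33: smallest pos >= 33 is 69 -> NA
Op 3: add NB@32 -> ring=[32:NB,69:NA]
Op 4: add NC@29 -> ring=[29:NC,32:NB,69:NA]
Op 5: route key 61: smallest pos >= 61 is 69 -> NA
Op 6: route key 2: smallest pos >= 2 is 29 -> NC
Op 7: add ND@52 -> ring=[29:NC,32:NB,52:ND,69:NA]
Op 8: add NE@75 -> ring=[29:NC,32:NB,52:ND,69:NA,75:NE]
Op 9: add NF@25 -> ring=[25:NF,29:NC,32:NB,52:ND,69:NA,75:NE]
Op 10: route key 79: none >= 79, wrap to smallest pos 25 -> NF
Op 11: add NG@4 -> ring=[4:NG,25:NF,29:NC,32:NB,52:ND,69:NA,75:NE]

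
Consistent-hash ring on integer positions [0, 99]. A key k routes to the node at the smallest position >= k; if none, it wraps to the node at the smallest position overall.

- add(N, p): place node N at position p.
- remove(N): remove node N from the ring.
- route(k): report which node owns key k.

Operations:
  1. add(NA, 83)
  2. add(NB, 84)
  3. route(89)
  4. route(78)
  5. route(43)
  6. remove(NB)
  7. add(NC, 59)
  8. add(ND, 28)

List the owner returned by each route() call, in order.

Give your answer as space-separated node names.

Op 1: add NA@83 -> ring=[83:NA]
Op 2: add NB@84 -> ring=[83:NA,84:NB]
Op 3: route key 89: none >= 89, wrap to smallest pos 83 -> NA
Op 4: route key 78: smallest pos >= 78 is 83 -> NA
Op 5: route key 43: smallest pos >= 43 is 83 -> NA
Op 6: remove NB -> ring=[83:NA]
Op 7: add NC@59 -> ring=[59:NC,83:NA]
Op 8: add ND@28 -> ring=[28:ND,59:NC,83:NA]

Answer: NA NA NA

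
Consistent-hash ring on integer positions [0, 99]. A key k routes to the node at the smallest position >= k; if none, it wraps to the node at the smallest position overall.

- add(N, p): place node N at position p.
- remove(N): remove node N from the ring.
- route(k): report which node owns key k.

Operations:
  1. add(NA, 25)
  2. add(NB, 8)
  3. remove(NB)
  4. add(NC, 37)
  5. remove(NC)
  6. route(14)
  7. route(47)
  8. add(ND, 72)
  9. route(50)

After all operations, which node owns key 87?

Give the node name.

Answer: NA

Derivation:
Op 1: add NA@25 -> ring=[25:NA]
Op 2: add NB@8 -> ring=[8:NB,25:NA]
Op 3: remove NB -> ring=[25:NA]
Op 4: add NC@37 -> ring=[25:NA,37:NC]
Op 5: remove NC -> ring=[25:NA]
Op 6: route key 14: smallest pos >= 14 is 25 -> NA
Op 7: route key 47: none >= 47, wrap to smallest pos 25 -> NA
Op 8: add ND@72 -> ring=[25:NA,72:ND]
Op 9: route key 50: smallest pos >= 50 is 72 -> ND
Final route key 87: none >= 87, wrap to smallest pos 25 -> NA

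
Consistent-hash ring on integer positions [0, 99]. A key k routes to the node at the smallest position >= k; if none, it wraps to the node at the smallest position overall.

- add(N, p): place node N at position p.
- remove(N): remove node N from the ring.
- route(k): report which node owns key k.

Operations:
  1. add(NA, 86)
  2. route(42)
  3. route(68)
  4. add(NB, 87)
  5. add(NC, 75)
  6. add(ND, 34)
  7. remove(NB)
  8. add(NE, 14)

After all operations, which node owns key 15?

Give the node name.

Op 1: add NA@86 -> ring=[86:NA]
Op 2: route key 42: smallest pos >= 42 is 86 -> NA
Op 3: route key 68: smallest pos >= 68 is 86 -> NA
Op 4: add NB@87 -> ring=[86:NA,87:NB]
Op 5: add NC@75 -> ring=[75:NC,86:NA,87:NB]
Op 6: add ND@34 -> ring=[34:ND,75:NC,86:NA,87:NB]
Op 7: remove NB -> ring=[34:ND,75:NC,86:NA]
Op 8: add NE@14 -> ring=[14:NE,34:ND,75:NC,86:NA]
Final route key 15: smallest pos >= 15 is 34 -> ND

Answer: ND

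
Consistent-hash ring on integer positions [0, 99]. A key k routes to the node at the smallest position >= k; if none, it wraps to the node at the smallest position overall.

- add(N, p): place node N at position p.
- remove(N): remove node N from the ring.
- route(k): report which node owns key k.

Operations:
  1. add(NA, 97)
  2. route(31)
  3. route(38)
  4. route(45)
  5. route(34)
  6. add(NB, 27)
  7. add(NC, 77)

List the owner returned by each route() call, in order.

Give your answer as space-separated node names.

Op 1: add NA@97 -> ring=[97:NA]
Op 2: route key 31: smallest pos >= 31 is 97 -> NA
Op 3: route key 38: smallest pos >= 38 is 97 -> NA
Op 4: route key 45: smallest pos >= 45 is 97 -> NA
Op 5: route key 34: smallest pos >= 34 is 97 -> NA
Op 6: add NB@27 -> ring=[27:NB,97:NA]
Op 7: add NC@77 -> ring=[27:NB,77:NC,97:NA]

Answer: NA NA NA NA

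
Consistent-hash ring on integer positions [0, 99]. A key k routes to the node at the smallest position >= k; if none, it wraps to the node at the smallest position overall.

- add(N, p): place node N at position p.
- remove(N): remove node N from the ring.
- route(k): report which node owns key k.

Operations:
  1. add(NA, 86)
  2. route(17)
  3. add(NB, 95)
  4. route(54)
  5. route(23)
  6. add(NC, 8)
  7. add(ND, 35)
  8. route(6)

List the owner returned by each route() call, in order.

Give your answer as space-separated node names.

Op 1: add NA@86 -> ring=[86:NA]
Op 2: route key 17: smallest pos >= 17 is 86 -> NA
Op 3: add NB@95 -> ring=[86:NA,95:NB]
Op 4: route key 54: smallest pos >= 54 is 86 -> NA
Op 5: route key 23: smallest pos >= 23 is 86 -> NA
Op 6: add NC@8 -> ring=[8:NC,86:NA,95:NB]
Op 7: add ND@35 -> ring=[8:NC,35:ND,86:NA,95:NB]
Op 8: route key 6: smallest pos >= 6 is 8 -> NC

Answer: NA NA NA NC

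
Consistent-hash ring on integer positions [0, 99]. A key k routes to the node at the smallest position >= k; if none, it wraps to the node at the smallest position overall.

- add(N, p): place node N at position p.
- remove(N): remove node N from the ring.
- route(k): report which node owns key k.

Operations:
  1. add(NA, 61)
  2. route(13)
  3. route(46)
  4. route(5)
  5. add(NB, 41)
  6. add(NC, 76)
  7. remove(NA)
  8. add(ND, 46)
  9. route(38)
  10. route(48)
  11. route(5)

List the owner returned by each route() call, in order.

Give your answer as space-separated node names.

Answer: NA NA NA NB NC NB

Derivation:
Op 1: add NA@61 -> ring=[61:NA]
Op 2: route key 13: smallest pos >= 13 is 61 -> NA
Op 3: route key 46: smallest pos >= 46 is 61 -> NA
Op 4: route key 5: smallest pos >= 5 is 61 -> NA
Op 5: add NB@41 -> ring=[41:NB,61:NA]
Op 6: add NC@76 -> ring=[41:NB,61:NA,76:NC]
Op 7: remove NA -> ring=[41:NB,76:NC]
Op 8: add ND@46 -> ring=[41:NB,46:ND,76:NC]
Op 9: route key 38: smallest pos >= 38 is 41 -> NB
Op 10: route key 48: smallest pos >= 48 is 76 -> NC
Op 11: route key 5: smallest pos >= 5 is 41 -> NB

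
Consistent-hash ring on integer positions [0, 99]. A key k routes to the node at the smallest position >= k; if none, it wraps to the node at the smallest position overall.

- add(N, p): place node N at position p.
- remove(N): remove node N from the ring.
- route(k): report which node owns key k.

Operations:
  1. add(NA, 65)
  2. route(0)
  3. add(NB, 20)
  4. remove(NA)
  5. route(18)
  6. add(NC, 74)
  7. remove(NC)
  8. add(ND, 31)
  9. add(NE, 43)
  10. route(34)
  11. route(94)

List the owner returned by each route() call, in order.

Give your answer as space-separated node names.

Op 1: add NA@65 -> ring=[65:NA]
Op 2: route key 0: smallest pos >= 0 is 65 -> NA
Op 3: add NB@20 -> ring=[20:NB,65:NA]
Op 4: remove NA -> ring=[20:NB]
Op 5: route key 18: smallest pos >= 18 is 20 -> NB
Op 6: add NC@74 -> ring=[20:NB,74:NC]
Op 7: remove NC -> ring=[20:NB]
Op 8: add ND@31 -> ring=[20:NB,31:ND]
Op 9: add NE@43 -> ring=[20:NB,31:ND,43:NE]
Op 10: route key 34: smallest pos >= 34 is 43 -> NE
Op 11: route key 94: none >= 94, wrap to smallest pos 20 -> NB

Answer: NA NB NE NB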